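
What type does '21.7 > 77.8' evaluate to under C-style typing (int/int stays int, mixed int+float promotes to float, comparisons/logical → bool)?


Operand types: float > float
Rule: comparison yields bool
Result type: bool


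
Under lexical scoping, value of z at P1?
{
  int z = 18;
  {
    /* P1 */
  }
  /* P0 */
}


P1's block does not declare z; resolves to the enclosing declaration at depth 0
z = 18


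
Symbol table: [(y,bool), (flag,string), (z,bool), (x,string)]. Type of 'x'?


Lookup 'x' → type string


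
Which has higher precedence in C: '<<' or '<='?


'<<' is shift (level 8); '<=' is relational (level 7)
Higher level binds tighter
'<<' has higher precedence than '<='


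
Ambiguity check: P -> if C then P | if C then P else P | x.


dangling else: 'if C then if C then x else x' parses two ways
Ambiguous


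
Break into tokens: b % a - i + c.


Scan left to right, longest-match per lexeme
Tokens: ID(b), OP(%), ID(a), OP(-), ID(i), OP(+), ID(c)


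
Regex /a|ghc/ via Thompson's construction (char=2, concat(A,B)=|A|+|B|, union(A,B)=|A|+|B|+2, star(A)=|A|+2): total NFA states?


Syntax tree has 4 char leaf(s), 1 union(s), 0 star(s)
chars contribute 4×2 = 8; each union adds +2; each star adds +2
Total: 8 + 2 + 0 = 10 states


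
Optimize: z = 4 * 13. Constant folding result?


4 * 13 = 52 at compile time
Optimized: z = 52


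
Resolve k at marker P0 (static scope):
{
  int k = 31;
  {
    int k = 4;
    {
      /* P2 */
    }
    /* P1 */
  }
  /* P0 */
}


k declared in the same block as P0
k = 31


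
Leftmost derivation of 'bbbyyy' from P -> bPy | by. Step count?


Derivation: P => bPy => bbPyy => bbbyyy
Steps: 3


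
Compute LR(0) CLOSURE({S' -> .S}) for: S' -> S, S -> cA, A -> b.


Start: S' -> .S
For each item with dot before a nonterminal B, add B -> .γ for every B-production
Closure: [S' -> .S, S -> .cA]


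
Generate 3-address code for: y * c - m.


Break into single-operator statements:
t1 = y * c
t2 = t1 - m


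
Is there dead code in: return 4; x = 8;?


statement follows a return and is unreachable
Dead: 'x = 8'


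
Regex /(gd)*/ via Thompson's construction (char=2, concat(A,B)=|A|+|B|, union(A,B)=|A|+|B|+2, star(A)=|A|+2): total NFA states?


Syntax tree has 2 char leaf(s), 0 union(s), 1 star(s)
chars contribute 2×2 = 4; each union adds +2; each star adds +2
Total: 4 + 0 + 2 = 6 states


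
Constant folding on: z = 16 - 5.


16 - 5 = 11 at compile time
Optimized: z = 11


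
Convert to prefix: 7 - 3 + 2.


left-to-right (same/higher precedence on left): tree is (+ (- 7 3) 2)
Prefix: + - 7 3 2


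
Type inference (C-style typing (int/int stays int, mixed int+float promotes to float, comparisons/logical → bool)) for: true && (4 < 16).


Operand types: bool && bool
Rule: logical operators take bool operands and yield bool
Result type: bool


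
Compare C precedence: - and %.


'%' is multiplicative (level 10); '-' is additive (level 9)
Higher level binds tighter
'%' has higher precedence than '-'


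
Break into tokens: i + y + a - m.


Scan left to right, longest-match per lexeme
Tokens: ID(i), OP(+), ID(y), OP(+), ID(a), OP(-), ID(m)


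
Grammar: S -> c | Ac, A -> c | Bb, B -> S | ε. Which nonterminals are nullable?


A nonterminal is nullable iff some alternative derives ε (directly, or every symbol in it is nullable)
Nullable: {B}


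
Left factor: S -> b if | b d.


Common prefix: 'b'
Factored: S -> b S', S' -> if | d


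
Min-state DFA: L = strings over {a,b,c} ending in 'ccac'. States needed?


Track the longest suffix of input matching a prefix of 'ccac': 5 classes (prefixes of length 0..4)
Minimal DFA: 5 states


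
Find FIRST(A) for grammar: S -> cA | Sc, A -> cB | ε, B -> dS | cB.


Per alternative of A: FIRST(cB) = {c}; FIRST(ε) = {ε}
FIRST(A) = {c, ε}


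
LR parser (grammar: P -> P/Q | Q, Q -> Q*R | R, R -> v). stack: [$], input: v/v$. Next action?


no handle on stack; shift 'v'
Action: shift


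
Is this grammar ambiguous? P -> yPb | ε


balanced y^n…b^n: each string has a unique parse
Unambiguous


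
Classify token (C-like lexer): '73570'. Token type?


Pattern: digits only
Type: INTEGER_LITERAL


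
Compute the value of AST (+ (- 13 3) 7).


Evaluate inner: (- 13 3) = 10
Evaluate root: (+ 10 7) = 17
Result: 17


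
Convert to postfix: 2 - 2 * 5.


* has higher precedence, evaluate 2*5 first
Postfix: 2 2 5 * -


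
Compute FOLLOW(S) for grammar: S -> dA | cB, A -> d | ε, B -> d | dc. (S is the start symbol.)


$ ∈ FOLLOW(S). For each A -> αBβ: add FIRST(β)\{ε} to FOLLOW(B); if β nullable, add FOLLOW(A).
FOLLOW(S) = {$}


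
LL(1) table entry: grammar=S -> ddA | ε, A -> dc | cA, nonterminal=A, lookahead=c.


For [A, c]: 'c' ∈ FIRST(cA)
Entry: A -> cA


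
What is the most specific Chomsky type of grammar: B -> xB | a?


Right-linear: every RHS is a terminal or a terminal followed by one nonterminal
Classification: Type 3 (Regular)


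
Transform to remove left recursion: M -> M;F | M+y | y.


Left-recursive alternatives: M;F, M+y; non-recursive: y
Introduce M': M -> yM', M' -> ;FM' | +yM' | ε


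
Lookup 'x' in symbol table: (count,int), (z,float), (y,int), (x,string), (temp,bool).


Lookup 'x' → type string


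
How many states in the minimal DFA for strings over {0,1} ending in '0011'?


Track the longest suffix of input matching a prefix of '0011': 5 classes (prefixes of length 0..4)
Minimal DFA: 5 states


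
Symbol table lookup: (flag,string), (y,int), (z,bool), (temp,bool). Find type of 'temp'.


Lookup 'temp' → type bool


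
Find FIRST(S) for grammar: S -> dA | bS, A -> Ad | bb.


Per alternative of S: FIRST(dA) = {d}; FIRST(bS) = {b}
FIRST(S) = {b, d}


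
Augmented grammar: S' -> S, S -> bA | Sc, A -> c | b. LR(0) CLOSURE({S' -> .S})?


Start: S' -> .S
For each item with dot before a nonterminal B, add B -> .γ for every B-production
Closure: [S' -> .S, S -> .bA, S -> .Sc]


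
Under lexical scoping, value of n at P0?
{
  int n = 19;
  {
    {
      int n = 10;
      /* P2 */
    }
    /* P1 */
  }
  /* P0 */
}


n declared in the same block as P0
n = 19


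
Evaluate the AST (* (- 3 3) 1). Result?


Evaluate inner: (- 3 3) = 0
Evaluate root: (* 0 1) = 0
Result: 0


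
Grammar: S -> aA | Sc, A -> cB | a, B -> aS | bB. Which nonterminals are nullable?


A nonterminal is nullable iff some alternative derives ε (directly, or every symbol in it is nullable)
Nullable: {}


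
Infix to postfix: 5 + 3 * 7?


* has higher precedence, evaluate 3*7 first
Postfix: 5 3 7 * +


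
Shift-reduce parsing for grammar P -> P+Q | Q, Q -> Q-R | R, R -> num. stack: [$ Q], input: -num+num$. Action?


shift '-' to continue Q -> Q-R
Action: shift


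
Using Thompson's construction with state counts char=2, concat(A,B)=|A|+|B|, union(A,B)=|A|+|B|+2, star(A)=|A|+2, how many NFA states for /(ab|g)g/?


Syntax tree has 4 char leaf(s), 1 union(s), 0 star(s)
chars contribute 4×2 = 8; each union adds +2; each star adds +2
Total: 8 + 2 + 0 = 10 states


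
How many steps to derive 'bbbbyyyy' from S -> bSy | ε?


Derivation: S => bSy => bbSyy => bbbSyyy => bbbbSyyyy => bbbbyyyy
Steps: 5


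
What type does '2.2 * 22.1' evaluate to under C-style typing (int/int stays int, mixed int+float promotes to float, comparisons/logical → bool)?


Operand types: float * float
Rule: mixed int/float promotes to float; int/int stays int
Result type: float


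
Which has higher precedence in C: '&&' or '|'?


'|' is bitwise OR (level 3); '&&' is logical AND (level 2)
Higher level binds tighter
'|' has higher precedence than '&&'


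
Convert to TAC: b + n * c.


Break into single-operator statements:
t1 = n * c
t2 = b + t1


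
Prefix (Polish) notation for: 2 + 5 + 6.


left-to-right (same/higher precedence on left): tree is (+ (+ 2 5) 6)
Prefix: + + 2 5 6


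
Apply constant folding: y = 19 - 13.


19 - 13 = 6 at compile time
Optimized: y = 6


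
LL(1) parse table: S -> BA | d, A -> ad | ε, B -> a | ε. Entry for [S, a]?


For [S, a]: 'a' ∈ FIRST(BA)
Entry: S -> BA


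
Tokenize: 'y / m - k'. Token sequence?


Scan left to right, longest-match per lexeme
Tokens: ID(y), OP(/), ID(m), OP(-), ID(k)


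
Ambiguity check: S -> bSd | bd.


balanced b^n…d^n: each string has a unique parse
Unambiguous


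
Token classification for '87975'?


Pattern: digits only
Type: INTEGER_LITERAL


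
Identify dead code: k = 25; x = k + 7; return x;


k is read by x's definition; x is returned
No dead code


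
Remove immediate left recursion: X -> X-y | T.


Left-recursive alternatives: X-y; non-recursive: T
Introduce X': X -> TX', X' -> -yX' | ε


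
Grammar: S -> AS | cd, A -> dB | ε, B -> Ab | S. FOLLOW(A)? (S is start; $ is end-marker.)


$ ∈ FOLLOW(S). For each A -> αBβ: add FIRST(β)\{ε} to FOLLOW(B); if β nullable, add FOLLOW(A).
FOLLOW(A) = {b, c, d}


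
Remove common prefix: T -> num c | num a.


Common prefix: 'num'
Factored: T -> num T', T' -> c | a


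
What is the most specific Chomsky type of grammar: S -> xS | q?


Right-linear: every RHS is a terminal or a terminal followed by one nonterminal
Classification: Type 3 (Regular)


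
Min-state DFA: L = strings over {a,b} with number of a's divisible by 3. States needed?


Track (count of a) mod 3: states 0..2, accept at 0
Minimal DFA: 3 states


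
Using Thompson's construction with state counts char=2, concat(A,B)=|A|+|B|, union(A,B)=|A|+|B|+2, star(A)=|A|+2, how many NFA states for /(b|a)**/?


Syntax tree has 2 char leaf(s), 1 union(s), 2 star(s)
chars contribute 2×2 = 4; each union adds +2; each star adds +2
Total: 4 + 2 + 4 = 10 states


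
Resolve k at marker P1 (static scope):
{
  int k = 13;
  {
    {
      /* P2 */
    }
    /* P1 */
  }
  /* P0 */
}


P1's block does not declare k; resolves to the enclosing declaration at depth 0
k = 13


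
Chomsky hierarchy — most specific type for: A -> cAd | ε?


Single nonterminal LHS, but c^n d^n is not regular
Classification: Type 2 (Context-Free)


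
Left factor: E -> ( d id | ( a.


Common prefix: '('
Factored: E -> ( E', E' -> d id | a


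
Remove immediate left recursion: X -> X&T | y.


Left-recursive alternatives: X&T; non-recursive: y
Introduce X': X -> yX', X' -> &TX' | ε


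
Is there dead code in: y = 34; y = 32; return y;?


first assignment to y is overwritten before any read
Dead: 'y = 34'


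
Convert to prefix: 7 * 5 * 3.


left-to-right (same/higher precedence on left): tree is (* (* 7 5) 3)
Prefix: * * 7 5 3


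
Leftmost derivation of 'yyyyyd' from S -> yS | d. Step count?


Derivation: S => yS => yyS => yyyS => yyyyS => yyyyyS => yyyyyd
Steps: 6


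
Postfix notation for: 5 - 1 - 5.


Left to right (same or higher precedence on left)
Postfix: 5 1 - 5 -


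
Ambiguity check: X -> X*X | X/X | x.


'x*x/x' has two parse trees (no precedence encoded between * and /)
Ambiguous


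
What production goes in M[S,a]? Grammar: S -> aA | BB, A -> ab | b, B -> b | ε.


For [S, a]: 'a' ∈ FIRST(aA)
Entry: S -> aA


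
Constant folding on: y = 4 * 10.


4 * 10 = 40 at compile time
Optimized: y = 40


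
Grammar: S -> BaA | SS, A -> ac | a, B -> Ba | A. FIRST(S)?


Per alternative of S: FIRST(BaA) = {a}; FIRST(SS) = {a}
FIRST(S) = {a}


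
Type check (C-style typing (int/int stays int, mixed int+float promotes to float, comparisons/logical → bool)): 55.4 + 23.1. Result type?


Operand types: float + float
Rule: mixed int/float promotes to float; int/int stays int
Result type: float


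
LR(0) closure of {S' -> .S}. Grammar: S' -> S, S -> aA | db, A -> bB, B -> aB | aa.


Start: S' -> .S
For each item with dot before a nonterminal B, add B -> .γ for every B-production
Closure: [S' -> .S, S -> .aA, S -> .db]


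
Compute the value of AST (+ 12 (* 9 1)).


Evaluate inner: (* 9 1) = 9
Evaluate root: (+ 12 9) = 21
Result: 21


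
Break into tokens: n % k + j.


Scan left to right, longest-match per lexeme
Tokens: ID(n), OP(%), ID(k), OP(+), ID(j)


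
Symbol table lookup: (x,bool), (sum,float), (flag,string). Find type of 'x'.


Lookup 'x' → type bool


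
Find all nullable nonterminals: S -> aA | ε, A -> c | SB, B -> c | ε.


A nonterminal is nullable iff some alternative derives ε (directly, or every symbol in it is nullable)
Nullable: {A, B, S}


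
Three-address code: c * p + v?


Break into single-operator statements:
t1 = c * p
t2 = t1 + v


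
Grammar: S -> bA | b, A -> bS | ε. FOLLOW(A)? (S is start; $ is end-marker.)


$ ∈ FOLLOW(S). For each A -> αBβ: add FIRST(β)\{ε} to FOLLOW(B); if β nullable, add FOLLOW(A).
FOLLOW(A) = {$}


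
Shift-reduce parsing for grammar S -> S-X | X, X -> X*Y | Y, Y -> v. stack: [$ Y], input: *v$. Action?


'Y' (not preceded by X*) is the handle for X -> Y
Action: reduce (X -> Y)


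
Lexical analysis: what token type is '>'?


Pattern: operator symbol
Type: OPERATOR


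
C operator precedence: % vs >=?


'%' is multiplicative (level 10); '>=' is relational (level 7)
Higher level binds tighter
'%' has higher precedence than '>='


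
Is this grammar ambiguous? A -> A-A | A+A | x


'x-x+x' has two parse trees (no precedence encoded between - and +)
Ambiguous


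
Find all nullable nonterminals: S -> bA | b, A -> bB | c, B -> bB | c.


A nonterminal is nullable iff some alternative derives ε (directly, or every symbol in it is nullable)
Nullable: {}


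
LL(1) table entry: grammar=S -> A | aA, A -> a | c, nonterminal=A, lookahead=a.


For [A, a]: 'a' ∈ FIRST(a)
Entry: A -> a


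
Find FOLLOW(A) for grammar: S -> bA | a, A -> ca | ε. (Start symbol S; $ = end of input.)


$ ∈ FOLLOW(S). For each A -> αBβ: add FIRST(β)\{ε} to FOLLOW(B); if β nullable, add FOLLOW(A).
FOLLOW(A) = {$}


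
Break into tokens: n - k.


Scan left to right, longest-match per lexeme
Tokens: ID(n), OP(-), ID(k)


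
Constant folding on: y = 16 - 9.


16 - 9 = 7 at compile time
Optimized: y = 7


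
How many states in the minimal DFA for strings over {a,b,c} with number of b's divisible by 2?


Track (count of b) mod 2: states 0..1, accept at 0
Minimal DFA: 2 states


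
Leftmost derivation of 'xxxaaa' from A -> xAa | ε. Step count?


Derivation: A => xAa => xxAaa => xxxAaaa => xxxaaa
Steps: 4


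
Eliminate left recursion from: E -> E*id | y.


Left-recursive alternatives: E*id; non-recursive: y
Introduce E': E -> yE', E' -> *idE' | ε


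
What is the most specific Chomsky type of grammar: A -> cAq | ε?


Single nonterminal LHS, but c^n q^n is not regular
Classification: Type 2 (Context-Free)


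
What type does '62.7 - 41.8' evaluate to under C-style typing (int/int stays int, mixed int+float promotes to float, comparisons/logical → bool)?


Operand types: float - float
Rule: mixed int/float promotes to float; int/int stays int
Result type: float


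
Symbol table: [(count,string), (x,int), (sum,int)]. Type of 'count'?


Lookup 'count' → type string


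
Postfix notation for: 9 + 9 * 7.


* has higher precedence, evaluate 9*7 first
Postfix: 9 9 7 * +


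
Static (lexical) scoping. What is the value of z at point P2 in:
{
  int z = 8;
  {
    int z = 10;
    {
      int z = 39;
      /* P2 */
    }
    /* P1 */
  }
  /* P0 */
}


z declared in the same block as P2
z = 39


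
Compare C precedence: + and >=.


'+' is additive (level 9); '>=' is relational (level 7)
Higher level binds tighter
'+' has higher precedence than '>='


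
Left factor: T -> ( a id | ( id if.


Common prefix: '('
Factored: T -> ( T', T' -> a id | id if


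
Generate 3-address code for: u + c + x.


Break into single-operator statements:
t1 = u + c
t2 = t1 + x


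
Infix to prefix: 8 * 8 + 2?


left-to-right (same/higher precedence on left): tree is (+ (* 8 8) 2)
Prefix: + * 8 8 2


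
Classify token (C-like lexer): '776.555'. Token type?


Pattern: digits with a decimal point
Type: FLOAT_LITERAL


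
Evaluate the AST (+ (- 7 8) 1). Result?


Evaluate inner: (- 7 8) = -1
Evaluate root: (+ -1 1) = 0
Result: 0


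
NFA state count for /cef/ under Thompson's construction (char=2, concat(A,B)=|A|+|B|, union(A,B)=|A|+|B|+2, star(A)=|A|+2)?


Syntax tree has 3 char leaf(s), 0 union(s), 0 star(s)
chars contribute 3×2 = 6; each union adds +2; each star adds +2
Total: 6 + 0 + 0 = 6 states


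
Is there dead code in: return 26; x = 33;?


statement follows a return and is unreachable
Dead: 'x = 33'


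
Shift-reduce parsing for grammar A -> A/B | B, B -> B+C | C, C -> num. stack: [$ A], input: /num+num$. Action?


shift '/' to continue A -> A/B
Action: shift


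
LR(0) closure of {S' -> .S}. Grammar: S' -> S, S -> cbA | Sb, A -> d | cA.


Start: S' -> .S
For each item with dot before a nonterminal B, add B -> .γ for every B-production
Closure: [S' -> .S, S -> .cbA, S -> .Sb]


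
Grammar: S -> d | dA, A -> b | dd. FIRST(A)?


Per alternative of A: FIRST(b) = {b}; FIRST(dd) = {d}
FIRST(A) = {b, d}


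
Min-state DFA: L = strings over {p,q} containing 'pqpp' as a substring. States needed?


KMP-style automaton: 4 progress states + 1 absorbing accept = 5
Minimal DFA: 5 states


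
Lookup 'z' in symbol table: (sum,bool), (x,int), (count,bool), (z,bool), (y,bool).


Lookup 'z' → type bool


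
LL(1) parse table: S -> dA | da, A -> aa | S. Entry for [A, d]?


For [A, d]: 'd' ∈ FIRST(S)
Entry: A -> S


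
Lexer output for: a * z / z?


Scan left to right, longest-match per lexeme
Tokens: ID(a), OP(*), ID(z), OP(/), ID(z)


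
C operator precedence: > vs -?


'-' is additive (level 9); '>' is relational (level 7)
Higher level binds tighter
'-' has higher precedence than '>'


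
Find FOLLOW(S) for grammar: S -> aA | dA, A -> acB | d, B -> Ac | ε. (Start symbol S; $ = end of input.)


$ ∈ FOLLOW(S). For each A -> αBβ: add FIRST(β)\{ε} to FOLLOW(B); if β nullable, add FOLLOW(A).
FOLLOW(S) = {$}


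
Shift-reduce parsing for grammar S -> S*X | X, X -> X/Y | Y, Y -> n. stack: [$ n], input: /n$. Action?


'n' on top is the handle for Y -> n
Action: reduce (Y -> n)


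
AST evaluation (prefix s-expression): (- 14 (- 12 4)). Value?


Evaluate inner: (- 12 4) = 8
Evaluate root: (- 14 8) = 6
Result: 6


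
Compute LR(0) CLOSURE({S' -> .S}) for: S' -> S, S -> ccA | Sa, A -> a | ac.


Start: S' -> .S
For each item with dot before a nonterminal B, add B -> .γ for every B-production
Closure: [S' -> .S, S -> .ccA, S -> .Sa]


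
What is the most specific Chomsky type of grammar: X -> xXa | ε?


Single nonterminal LHS, but x^n a^n is not regular
Classification: Type 2 (Context-Free)


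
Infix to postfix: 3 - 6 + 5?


Left to right (same or higher precedence on left)
Postfix: 3 6 - 5 +


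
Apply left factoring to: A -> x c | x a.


Common prefix: 'x'
Factored: A -> x A', A' -> c | a


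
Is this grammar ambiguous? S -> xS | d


right-linear, alternatives start with distinct terminals 'x' vs 'd': unique leftmost derivation
Unambiguous


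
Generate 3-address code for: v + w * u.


Break into single-operator statements:
t1 = w * u
t2 = v + t1


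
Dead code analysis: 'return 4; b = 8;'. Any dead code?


statement follows a return and is unreachable
Dead: 'b = 8'


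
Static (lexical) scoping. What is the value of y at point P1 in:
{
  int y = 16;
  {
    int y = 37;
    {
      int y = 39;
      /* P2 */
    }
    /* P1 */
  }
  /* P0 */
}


y declared in the same block as P1
y = 37


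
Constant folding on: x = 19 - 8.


19 - 8 = 11 at compile time
Optimized: x = 11


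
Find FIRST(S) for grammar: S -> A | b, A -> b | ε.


Per alternative of S: FIRST(A) = {b, ε}; FIRST(b) = {b}
FIRST(S) = {b, ε}


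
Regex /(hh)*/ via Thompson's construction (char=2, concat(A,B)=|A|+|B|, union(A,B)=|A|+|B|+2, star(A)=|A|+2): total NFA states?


Syntax tree has 2 char leaf(s), 0 union(s), 1 star(s)
chars contribute 2×2 = 4; each union adds +2; each star adds +2
Total: 4 + 0 + 2 = 6 states


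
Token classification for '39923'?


Pattern: digits only
Type: INTEGER_LITERAL


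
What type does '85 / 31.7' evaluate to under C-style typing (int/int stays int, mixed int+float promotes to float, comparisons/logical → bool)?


Operand types: int / float
Rule: mixed int/float promotes to float; int/int stays int
Result type: float


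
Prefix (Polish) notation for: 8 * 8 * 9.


left-to-right (same/higher precedence on left): tree is (* (* 8 8) 9)
Prefix: * * 8 8 9


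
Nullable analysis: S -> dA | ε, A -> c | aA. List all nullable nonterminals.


A nonterminal is nullable iff some alternative derives ε (directly, or every symbol in it is nullable)
Nullable: {S}


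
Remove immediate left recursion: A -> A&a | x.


Left-recursive alternatives: A&a; non-recursive: x
Introduce A': A -> xA', A' -> &aA' | ε


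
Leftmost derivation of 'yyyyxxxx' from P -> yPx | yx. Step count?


Derivation: P => yPx => yyPxx => yyyPxxx => yyyyxxxx
Steps: 4


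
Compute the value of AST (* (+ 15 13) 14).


Evaluate inner: (+ 15 13) = 28
Evaluate root: (* 28 14) = 392
Result: 392


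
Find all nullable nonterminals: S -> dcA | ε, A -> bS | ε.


A nonterminal is nullable iff some alternative derives ε (directly, or every symbol in it is nullable)
Nullable: {A, S}


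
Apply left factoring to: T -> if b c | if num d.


Common prefix: 'if'
Factored: T -> if T', T' -> b c | num d


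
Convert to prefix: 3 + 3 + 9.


left-to-right (same/higher precedence on left): tree is (+ (+ 3 3) 9)
Prefix: + + 3 3 9


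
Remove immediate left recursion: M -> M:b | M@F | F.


Left-recursive alternatives: M:b, M@F; non-recursive: F
Introduce M': M -> FM', M' -> :bM' | @FM' | ε


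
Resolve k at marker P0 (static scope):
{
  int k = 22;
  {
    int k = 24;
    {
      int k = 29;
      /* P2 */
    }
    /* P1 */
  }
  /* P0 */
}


k declared in the same block as P0
k = 22


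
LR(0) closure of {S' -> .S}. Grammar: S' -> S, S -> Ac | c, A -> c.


Start: S' -> .S
For each item with dot before a nonterminal B, add B -> .γ for every B-production
Closure: [S' -> .S, S -> .Ac, S -> .c, A -> .c]


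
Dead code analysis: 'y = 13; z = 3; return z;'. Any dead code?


y is assigned but never read
Dead: 'y = 13'


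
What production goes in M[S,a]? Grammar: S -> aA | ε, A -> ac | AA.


For [S, a]: 'a' ∈ FIRST(aA)
Entry: S -> aA


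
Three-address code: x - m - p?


Break into single-operator statements:
t1 = x - m
t2 = t1 - p


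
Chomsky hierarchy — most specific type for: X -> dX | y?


Right-linear: every RHS is a terminal or a terminal followed by one nonterminal
Classification: Type 3 (Regular)


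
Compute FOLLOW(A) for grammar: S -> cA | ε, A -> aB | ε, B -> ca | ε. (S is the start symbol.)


$ ∈ FOLLOW(S). For each A -> αBβ: add FIRST(β)\{ε} to FOLLOW(B); if β nullable, add FOLLOW(A).
FOLLOW(A) = {$}


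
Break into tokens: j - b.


Scan left to right, longest-match per lexeme
Tokens: ID(j), OP(-), ID(b)


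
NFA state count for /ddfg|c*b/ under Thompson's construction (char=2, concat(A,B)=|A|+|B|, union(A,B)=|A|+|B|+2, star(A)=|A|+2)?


Syntax tree has 6 char leaf(s), 1 union(s), 1 star(s)
chars contribute 6×2 = 12; each union adds +2; each star adds +2
Total: 12 + 2 + 2 = 16 states


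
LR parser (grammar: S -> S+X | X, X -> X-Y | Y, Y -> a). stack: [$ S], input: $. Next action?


start symbol S on stack, input exhausted
Action: accept


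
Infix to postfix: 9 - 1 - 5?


Left to right (same or higher precedence on left)
Postfix: 9 1 - 5 -


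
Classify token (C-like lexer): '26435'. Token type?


Pattern: digits only
Type: INTEGER_LITERAL


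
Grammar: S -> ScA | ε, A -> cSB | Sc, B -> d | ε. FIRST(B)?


Per alternative of B: FIRST(d) = {d}; FIRST(ε) = {ε}
FIRST(B) = {d, ε}


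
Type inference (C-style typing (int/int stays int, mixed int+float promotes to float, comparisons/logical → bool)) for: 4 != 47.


Operand types: int != int
Rule: comparison yields bool
Result type: bool


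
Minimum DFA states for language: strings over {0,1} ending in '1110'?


Track the longest suffix of input matching a prefix of '1110': 5 classes (prefixes of length 0..4)
Minimal DFA: 5 states


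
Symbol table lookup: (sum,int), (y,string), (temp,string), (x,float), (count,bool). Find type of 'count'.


Lookup 'count' → type bool


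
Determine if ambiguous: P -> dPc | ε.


balanced d^n…c^n: each string has a unique parse
Unambiguous


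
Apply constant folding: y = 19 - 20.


19 - 20 = -1 at compile time
Optimized: y = -1


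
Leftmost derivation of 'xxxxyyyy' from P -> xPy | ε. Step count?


Derivation: P => xPy => xxPyy => xxxPyyy => xxxxPyyyy => xxxxyyyy
Steps: 5


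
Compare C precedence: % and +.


'%' is multiplicative (level 10); '+' is additive (level 9)
Higher level binds tighter
'%' has higher precedence than '+'


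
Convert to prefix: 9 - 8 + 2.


left-to-right (same/higher precedence on left): tree is (+ (- 9 8) 2)
Prefix: + - 9 8 2


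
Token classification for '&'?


Pattern: operator symbol
Type: OPERATOR


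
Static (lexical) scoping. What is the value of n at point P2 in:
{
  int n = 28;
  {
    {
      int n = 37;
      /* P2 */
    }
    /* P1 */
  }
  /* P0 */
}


n declared in the same block as P2
n = 37


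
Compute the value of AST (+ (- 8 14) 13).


Evaluate inner: (- 8 14) = -6
Evaluate root: (+ -6 13) = 7
Result: 7


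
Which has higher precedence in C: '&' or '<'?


'<' is relational (level 7); '&' is bitwise AND (level 5)
Higher level binds tighter
'<' has higher precedence than '&'


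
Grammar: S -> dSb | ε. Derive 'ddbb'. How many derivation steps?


Derivation: S => dSb => ddSbb => ddbb
Steps: 3


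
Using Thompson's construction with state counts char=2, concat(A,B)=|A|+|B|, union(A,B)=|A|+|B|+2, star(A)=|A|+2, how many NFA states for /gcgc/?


Syntax tree has 4 char leaf(s), 0 union(s), 0 star(s)
chars contribute 4×2 = 8; each union adds +2; each star adds +2
Total: 8 + 0 + 0 = 8 states


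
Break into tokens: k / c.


Scan left to right, longest-match per lexeme
Tokens: ID(k), OP(/), ID(c)


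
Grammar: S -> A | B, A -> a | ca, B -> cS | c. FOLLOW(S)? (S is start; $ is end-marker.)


$ ∈ FOLLOW(S). For each A -> αBβ: add FIRST(β)\{ε} to FOLLOW(B); if β nullable, add FOLLOW(A).
FOLLOW(S) = {$}


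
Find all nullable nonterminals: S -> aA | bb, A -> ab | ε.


A nonterminal is nullable iff some alternative derives ε (directly, or every symbol in it is nullable)
Nullable: {A}


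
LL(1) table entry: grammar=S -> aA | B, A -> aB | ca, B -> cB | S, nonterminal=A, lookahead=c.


For [A, c]: 'c' ∈ FIRST(ca)
Entry: A -> ca


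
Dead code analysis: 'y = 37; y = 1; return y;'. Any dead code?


first assignment to y is overwritten before any read
Dead: 'y = 37'


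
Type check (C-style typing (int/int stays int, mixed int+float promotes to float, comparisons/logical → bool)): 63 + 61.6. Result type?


Operand types: int + float
Rule: mixed int/float promotes to float; int/int stays int
Result type: float


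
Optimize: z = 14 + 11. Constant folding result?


14 + 11 = 25 at compile time
Optimized: z = 25


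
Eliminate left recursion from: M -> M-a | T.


Left-recursive alternatives: M-a; non-recursive: T
Introduce M': M -> TM', M' -> -aM' | ε


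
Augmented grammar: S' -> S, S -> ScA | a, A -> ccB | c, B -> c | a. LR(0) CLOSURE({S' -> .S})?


Start: S' -> .S
For each item with dot before a nonterminal B, add B -> .γ for every B-production
Closure: [S' -> .S, S -> .ScA, S -> .a]


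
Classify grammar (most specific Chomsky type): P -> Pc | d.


Left-linear: every RHS is a terminal or one nonterminal followed by a terminal
Classification: Type 3 (Regular)


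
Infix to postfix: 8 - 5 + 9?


Left to right (same or higher precedence on left)
Postfix: 8 5 - 9 +


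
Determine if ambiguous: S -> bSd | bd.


balanced b^n…d^n: each string has a unique parse
Unambiguous


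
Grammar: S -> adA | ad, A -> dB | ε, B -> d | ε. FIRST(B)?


Per alternative of B: FIRST(d) = {d}; FIRST(ε) = {ε}
FIRST(B) = {d, ε}


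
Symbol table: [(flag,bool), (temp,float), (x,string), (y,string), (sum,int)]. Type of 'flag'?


Lookup 'flag' → type bool


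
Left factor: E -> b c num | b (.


Common prefix: 'b'
Factored: E -> b E', E' -> c num | (


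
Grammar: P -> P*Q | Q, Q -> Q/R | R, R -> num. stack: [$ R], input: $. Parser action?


'R' (not preceded by Q/) is the handle for Q -> R
Action: reduce (Q -> R)


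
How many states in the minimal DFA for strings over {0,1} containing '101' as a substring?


KMP-style automaton: 3 progress states + 1 absorbing accept = 4
Minimal DFA: 4 states


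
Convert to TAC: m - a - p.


Break into single-operator statements:
t1 = m - a
t2 = t1 - p


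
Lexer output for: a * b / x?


Scan left to right, longest-match per lexeme
Tokens: ID(a), OP(*), ID(b), OP(/), ID(x)


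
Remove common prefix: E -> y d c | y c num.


Common prefix: 'y'
Factored: E -> y E', E' -> d c | c num


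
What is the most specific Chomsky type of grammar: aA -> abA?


LHS has context (more than one symbol) and |LHS| ≤ |RHS|
Classification: Type 1 (Context-Sensitive)


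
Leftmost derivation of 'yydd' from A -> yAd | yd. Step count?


Derivation: A => yAd => yydd
Steps: 2


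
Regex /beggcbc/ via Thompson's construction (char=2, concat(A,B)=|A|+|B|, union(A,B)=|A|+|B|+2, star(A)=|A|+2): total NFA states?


Syntax tree has 7 char leaf(s), 0 union(s), 0 star(s)
chars contribute 7×2 = 14; each union adds +2; each star adds +2
Total: 14 + 0 + 0 = 14 states


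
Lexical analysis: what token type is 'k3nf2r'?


Pattern: letter/underscore followed by alphanumerics, not a keyword
Type: IDENTIFIER


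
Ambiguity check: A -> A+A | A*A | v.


'v+v*v' has two parse trees (no precedence encoded between + and *)
Ambiguous


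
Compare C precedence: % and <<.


'%' is multiplicative (level 10); '<<' is shift (level 8)
Higher level binds tighter
'%' has higher precedence than '<<'


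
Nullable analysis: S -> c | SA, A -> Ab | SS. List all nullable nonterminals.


A nonterminal is nullable iff some alternative derives ε (directly, or every symbol in it is nullable)
Nullable: {}


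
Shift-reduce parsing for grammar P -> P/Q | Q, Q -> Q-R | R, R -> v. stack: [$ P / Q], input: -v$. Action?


'-' can extend Q; shift to build Q -> Q-R
Action: shift


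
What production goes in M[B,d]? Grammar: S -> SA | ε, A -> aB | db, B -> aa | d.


For [B, d]: 'd' ∈ FIRST(d)
Entry: B -> d


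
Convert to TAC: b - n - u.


Break into single-operator statements:
t1 = b - n
t2 = t1 - u


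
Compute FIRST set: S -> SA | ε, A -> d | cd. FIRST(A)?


Per alternative of A: FIRST(d) = {d}; FIRST(cd) = {c}
FIRST(A) = {c, d}


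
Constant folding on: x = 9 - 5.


9 - 5 = 4 at compile time
Optimized: x = 4


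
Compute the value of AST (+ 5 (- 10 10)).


Evaluate inner: (- 10 10) = 0
Evaluate root: (+ 5 0) = 5
Result: 5


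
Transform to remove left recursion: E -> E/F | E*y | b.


Left-recursive alternatives: E/F, E*y; non-recursive: b
Introduce E': E -> bE', E' -> /FE' | *yE' | ε


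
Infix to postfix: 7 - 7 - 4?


Left to right (same or higher precedence on left)
Postfix: 7 7 - 4 -


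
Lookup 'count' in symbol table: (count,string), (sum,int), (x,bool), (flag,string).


Lookup 'count' → type string


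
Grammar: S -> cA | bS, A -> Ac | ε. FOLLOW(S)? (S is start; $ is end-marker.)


$ ∈ FOLLOW(S). For each A -> αBβ: add FIRST(β)\{ε} to FOLLOW(B); if β nullable, add FOLLOW(A).
FOLLOW(S) = {$}


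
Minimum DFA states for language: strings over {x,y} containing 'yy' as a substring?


KMP-style automaton: 2 progress states + 1 absorbing accept = 3
Minimal DFA: 3 states


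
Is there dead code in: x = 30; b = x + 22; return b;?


x is read by b's definition; b is returned
No dead code


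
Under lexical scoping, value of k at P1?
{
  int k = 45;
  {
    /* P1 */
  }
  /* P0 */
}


P1's block does not declare k; resolves to the enclosing declaration at depth 0
k = 45


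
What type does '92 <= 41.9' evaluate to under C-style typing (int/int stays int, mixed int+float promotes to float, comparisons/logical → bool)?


Operand types: int <= float
Rule: comparison yields bool
Result type: bool


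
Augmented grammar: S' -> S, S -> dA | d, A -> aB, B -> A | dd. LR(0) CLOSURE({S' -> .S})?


Start: S' -> .S
For each item with dot before a nonterminal B, add B -> .γ for every B-production
Closure: [S' -> .S, S -> .dA, S -> .d]


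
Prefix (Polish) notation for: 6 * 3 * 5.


left-to-right (same/higher precedence on left): tree is (* (* 6 3) 5)
Prefix: * * 6 3 5


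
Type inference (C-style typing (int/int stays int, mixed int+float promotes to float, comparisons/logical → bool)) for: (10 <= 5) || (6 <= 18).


Operand types: bool || bool
Rule: logical operators take bool operands and yield bool
Result type: bool


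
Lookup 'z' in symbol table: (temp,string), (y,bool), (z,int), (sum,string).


Lookup 'z' → type int


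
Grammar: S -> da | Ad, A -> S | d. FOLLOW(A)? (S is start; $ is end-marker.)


$ ∈ FOLLOW(S). For each A -> αBβ: add FIRST(β)\{ε} to FOLLOW(B); if β nullable, add FOLLOW(A).
FOLLOW(A) = {d}


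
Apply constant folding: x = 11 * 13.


11 * 13 = 143 at compile time
Optimized: x = 143


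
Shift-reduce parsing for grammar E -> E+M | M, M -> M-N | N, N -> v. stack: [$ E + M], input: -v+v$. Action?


'-' can extend M; shift to build M -> M-N
Action: shift


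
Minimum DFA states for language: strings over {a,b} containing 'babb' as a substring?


KMP-style automaton: 4 progress states + 1 absorbing accept = 5
Minimal DFA: 5 states


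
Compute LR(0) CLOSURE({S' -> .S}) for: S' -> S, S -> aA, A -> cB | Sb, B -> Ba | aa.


Start: S' -> .S
For each item with dot before a nonterminal B, add B -> .γ for every B-production
Closure: [S' -> .S, S -> .aA]


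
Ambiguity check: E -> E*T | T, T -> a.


precedence layered via separate nonterminal T: deterministic
Unambiguous


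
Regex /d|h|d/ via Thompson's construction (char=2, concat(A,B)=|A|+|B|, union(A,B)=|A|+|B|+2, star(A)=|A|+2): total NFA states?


Syntax tree has 3 char leaf(s), 2 union(s), 0 star(s)
chars contribute 3×2 = 6; each union adds +2; each star adds +2
Total: 6 + 4 + 0 = 10 states


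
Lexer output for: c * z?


Scan left to right, longest-match per lexeme
Tokens: ID(c), OP(*), ID(z)


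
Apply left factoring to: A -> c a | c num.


Common prefix: 'c'
Factored: A -> c A', A' -> a | num


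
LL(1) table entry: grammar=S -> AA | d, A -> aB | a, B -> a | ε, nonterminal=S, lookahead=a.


For [S, a]: 'a' ∈ FIRST(AA)
Entry: S -> AA


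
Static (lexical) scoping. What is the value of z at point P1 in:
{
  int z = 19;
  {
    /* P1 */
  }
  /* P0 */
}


P1's block does not declare z; resolves to the enclosing declaration at depth 0
z = 19


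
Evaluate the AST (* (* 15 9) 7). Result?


Evaluate inner: (* 15 9) = 135
Evaluate root: (* 135 7) = 945
Result: 945


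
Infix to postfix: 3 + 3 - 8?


Left to right (same or higher precedence on left)
Postfix: 3 3 + 8 -


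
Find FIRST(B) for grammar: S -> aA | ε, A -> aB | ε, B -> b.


Per alternative of B: FIRST(b) = {b}
FIRST(B) = {b}


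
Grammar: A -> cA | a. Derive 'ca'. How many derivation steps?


Derivation: A => cA => ca
Steps: 2


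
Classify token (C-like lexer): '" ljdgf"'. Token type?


Pattern: double-quoted sequence
Type: STRING_LITERAL


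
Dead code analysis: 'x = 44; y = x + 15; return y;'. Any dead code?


x is read by y's definition; y is returned
No dead code


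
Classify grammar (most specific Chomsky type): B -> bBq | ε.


Single nonterminal LHS, but b^n q^n is not regular
Classification: Type 2 (Context-Free)


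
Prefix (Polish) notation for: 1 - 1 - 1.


left-to-right (same/higher precedence on left): tree is (- (- 1 1) 1)
Prefix: - - 1 1 1


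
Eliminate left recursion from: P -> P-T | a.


Left-recursive alternatives: P-T; non-recursive: a
Introduce P': P -> aP', P' -> -TP' | ε


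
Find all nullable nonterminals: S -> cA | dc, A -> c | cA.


A nonterminal is nullable iff some alternative derives ε (directly, or every symbol in it is nullable)
Nullable: {}


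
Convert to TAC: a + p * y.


Break into single-operator statements:
t1 = p * y
t2 = a + t1


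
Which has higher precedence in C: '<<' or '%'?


'%' is multiplicative (level 10); '<<' is shift (level 8)
Higher level binds tighter
'%' has higher precedence than '<<'


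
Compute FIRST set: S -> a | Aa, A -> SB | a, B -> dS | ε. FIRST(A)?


Per alternative of A: FIRST(SB) = {a}; FIRST(a) = {a}
FIRST(A) = {a}


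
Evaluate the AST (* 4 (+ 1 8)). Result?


Evaluate inner: (+ 1 8) = 9
Evaluate root: (* 4 9) = 36
Result: 36


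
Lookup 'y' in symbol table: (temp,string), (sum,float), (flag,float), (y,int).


Lookup 'y' → type int


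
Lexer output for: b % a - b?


Scan left to right, longest-match per lexeme
Tokens: ID(b), OP(%), ID(a), OP(-), ID(b)


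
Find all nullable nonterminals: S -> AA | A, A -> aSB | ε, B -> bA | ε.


A nonterminal is nullable iff some alternative derives ε (directly, or every symbol in it is nullable)
Nullable: {A, B, S}


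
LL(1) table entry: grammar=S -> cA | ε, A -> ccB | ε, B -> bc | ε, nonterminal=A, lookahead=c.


For [A, c]: 'c' ∈ FIRST(ccB)
Entry: A -> ccB


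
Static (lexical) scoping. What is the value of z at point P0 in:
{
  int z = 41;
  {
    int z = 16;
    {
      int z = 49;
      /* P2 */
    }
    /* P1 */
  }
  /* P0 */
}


z declared in the same block as P0
z = 41


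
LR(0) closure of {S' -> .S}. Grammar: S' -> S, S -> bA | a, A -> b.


Start: S' -> .S
For each item with dot before a nonterminal B, add B -> .γ for every B-production
Closure: [S' -> .S, S -> .bA, S -> .a]


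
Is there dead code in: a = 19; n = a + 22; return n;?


a is read by n's definition; n is returned
No dead code


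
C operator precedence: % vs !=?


'%' is multiplicative (level 10); '!=' is equality (level 6)
Higher level binds tighter
'%' has higher precedence than '!='


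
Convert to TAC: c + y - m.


Break into single-operator statements:
t1 = c + y
t2 = t1 - m


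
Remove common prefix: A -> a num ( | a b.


Common prefix: 'a'
Factored: A -> a A', A' -> num ( | b


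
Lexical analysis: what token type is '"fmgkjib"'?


Pattern: double-quoted sequence
Type: STRING_LITERAL


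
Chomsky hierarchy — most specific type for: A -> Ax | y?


Left-linear: every RHS is a terminal or one nonterminal followed by a terminal
Classification: Type 3 (Regular)
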